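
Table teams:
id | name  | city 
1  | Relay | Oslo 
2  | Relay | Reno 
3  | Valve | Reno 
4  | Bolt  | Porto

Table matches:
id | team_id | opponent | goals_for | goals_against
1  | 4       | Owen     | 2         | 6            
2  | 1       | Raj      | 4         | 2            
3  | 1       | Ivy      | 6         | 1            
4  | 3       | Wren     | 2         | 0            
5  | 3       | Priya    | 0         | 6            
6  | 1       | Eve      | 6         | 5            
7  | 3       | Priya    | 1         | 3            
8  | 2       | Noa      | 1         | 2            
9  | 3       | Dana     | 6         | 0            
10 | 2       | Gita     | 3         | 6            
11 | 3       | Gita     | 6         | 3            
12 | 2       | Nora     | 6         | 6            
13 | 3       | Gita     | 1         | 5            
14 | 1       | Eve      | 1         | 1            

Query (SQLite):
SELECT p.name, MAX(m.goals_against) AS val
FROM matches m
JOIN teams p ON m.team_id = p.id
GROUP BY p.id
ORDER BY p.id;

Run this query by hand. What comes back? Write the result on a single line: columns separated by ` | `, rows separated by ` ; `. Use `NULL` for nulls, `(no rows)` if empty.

Relay | 5 ; Relay | 6 ; Valve | 6 ; Bolt | 6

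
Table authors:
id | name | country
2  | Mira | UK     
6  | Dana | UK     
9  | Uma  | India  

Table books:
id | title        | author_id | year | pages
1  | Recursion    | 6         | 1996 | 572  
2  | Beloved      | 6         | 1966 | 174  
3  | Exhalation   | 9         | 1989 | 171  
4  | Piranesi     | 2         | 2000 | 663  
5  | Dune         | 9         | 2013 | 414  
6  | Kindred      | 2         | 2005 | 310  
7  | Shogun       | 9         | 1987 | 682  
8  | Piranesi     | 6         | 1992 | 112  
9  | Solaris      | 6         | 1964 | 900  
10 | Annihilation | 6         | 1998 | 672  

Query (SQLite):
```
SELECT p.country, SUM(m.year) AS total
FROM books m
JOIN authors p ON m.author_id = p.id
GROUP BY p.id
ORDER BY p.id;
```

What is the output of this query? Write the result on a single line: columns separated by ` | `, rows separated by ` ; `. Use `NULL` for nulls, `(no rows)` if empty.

Join each books row to its authors via author_id.
Group joined rows by authors.id; compute SUM(m.year) per group.
  2: ids {4, 6} → SUM(m.year)=4005
  6: ids {1, 2, 8, 9, 10} → SUM(m.year)=9916
  9: ids {3, 5, 7} → SUM(m.year)=5989

UK | 4005 ; UK | 9916 ; India | 5989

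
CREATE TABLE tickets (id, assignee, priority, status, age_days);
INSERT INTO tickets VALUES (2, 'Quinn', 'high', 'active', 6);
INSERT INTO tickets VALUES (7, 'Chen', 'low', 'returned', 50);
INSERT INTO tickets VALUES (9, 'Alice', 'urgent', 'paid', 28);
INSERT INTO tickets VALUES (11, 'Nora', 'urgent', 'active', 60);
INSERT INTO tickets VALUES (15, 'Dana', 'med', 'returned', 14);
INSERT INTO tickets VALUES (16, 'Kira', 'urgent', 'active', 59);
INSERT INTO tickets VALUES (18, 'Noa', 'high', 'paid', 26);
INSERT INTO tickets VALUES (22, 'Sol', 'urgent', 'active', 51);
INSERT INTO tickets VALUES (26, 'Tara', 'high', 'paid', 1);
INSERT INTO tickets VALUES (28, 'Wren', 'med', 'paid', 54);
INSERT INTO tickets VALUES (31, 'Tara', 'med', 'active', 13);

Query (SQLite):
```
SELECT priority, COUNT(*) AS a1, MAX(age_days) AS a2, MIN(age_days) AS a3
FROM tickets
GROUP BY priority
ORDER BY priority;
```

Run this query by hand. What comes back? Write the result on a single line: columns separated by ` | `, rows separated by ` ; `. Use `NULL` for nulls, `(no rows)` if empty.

Group tickets by priority.
Per group compute: COUNT(*), MAX(age_days), MIN(age_days).
  high: ids {2, 18, 26} → COUNT(*)=3, MAX(age_days)=26, MIN(age_days)=1
  low: ids {7} → COUNT(*)=1, MAX(age_days)=50, MIN(age_days)=50
  med: ids {15, 28, 31} → COUNT(*)=3, MAX(age_days)=54, MIN(age_days)=13
  urgent: ids {9, 11, 16, 22} → COUNT(*)=4, MAX(age_days)=60, MIN(age_days)=28

high | 3 | 26 | 1 ; low | 1 | 50 | 50 ; med | 3 | 54 | 13 ; urgent | 4 | 60 | 28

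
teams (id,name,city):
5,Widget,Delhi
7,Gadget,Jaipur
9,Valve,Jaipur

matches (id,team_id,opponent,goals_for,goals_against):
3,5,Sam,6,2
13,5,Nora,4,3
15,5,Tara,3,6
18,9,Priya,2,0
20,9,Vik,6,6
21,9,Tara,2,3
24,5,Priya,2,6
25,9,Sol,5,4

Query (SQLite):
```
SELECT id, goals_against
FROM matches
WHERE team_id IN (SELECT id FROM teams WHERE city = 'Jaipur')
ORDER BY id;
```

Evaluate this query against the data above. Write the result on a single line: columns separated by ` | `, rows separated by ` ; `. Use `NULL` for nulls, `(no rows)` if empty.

Inner query: teams.id where city = 'Jaipur'.
Outer: keep matches rows whose team_id is in that set.
Inner query → {7, 9}

18 | 0 ; 20 | 6 ; 21 | 3 ; 25 | 4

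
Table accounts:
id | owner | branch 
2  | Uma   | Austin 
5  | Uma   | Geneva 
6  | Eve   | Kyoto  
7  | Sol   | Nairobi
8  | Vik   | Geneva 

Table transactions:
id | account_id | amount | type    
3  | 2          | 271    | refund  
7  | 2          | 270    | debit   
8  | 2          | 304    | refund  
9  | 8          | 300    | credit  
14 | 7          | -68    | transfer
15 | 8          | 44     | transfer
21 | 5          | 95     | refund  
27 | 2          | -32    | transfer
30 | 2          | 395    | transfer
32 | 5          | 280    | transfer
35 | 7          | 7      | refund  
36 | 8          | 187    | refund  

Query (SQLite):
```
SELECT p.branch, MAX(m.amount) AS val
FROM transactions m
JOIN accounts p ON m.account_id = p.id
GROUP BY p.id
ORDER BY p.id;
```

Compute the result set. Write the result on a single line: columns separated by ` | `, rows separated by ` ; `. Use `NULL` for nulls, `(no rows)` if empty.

Austin | 395 ; Geneva | 280 ; Nairobi | 7 ; Geneva | 300

Join each transactions row to its accounts via account_id.
Group joined rows by accounts.id; compute MAX(m.amount) per group.
  2: ids {3, 7, 8, 27, 30} → MAX(m.amount)=395
  5: ids {21, 32} → MAX(m.amount)=280
  7: ids {14, 35} → MAX(m.amount)=7
  8: ids {9, 15, 36} → MAX(m.amount)=300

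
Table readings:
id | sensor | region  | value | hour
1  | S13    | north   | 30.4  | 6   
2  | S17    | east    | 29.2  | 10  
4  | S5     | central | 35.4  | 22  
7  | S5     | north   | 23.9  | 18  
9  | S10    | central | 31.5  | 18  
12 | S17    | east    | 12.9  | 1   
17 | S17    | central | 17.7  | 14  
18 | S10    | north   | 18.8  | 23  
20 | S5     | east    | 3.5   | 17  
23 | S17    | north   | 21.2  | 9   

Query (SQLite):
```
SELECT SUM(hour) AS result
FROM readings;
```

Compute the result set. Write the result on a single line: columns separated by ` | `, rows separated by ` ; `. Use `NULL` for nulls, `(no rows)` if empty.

All hour values: [6, 10, 22, 18, 18, 1, 14, 23, 17, 9].
SUM of non-NULL values = 138.

138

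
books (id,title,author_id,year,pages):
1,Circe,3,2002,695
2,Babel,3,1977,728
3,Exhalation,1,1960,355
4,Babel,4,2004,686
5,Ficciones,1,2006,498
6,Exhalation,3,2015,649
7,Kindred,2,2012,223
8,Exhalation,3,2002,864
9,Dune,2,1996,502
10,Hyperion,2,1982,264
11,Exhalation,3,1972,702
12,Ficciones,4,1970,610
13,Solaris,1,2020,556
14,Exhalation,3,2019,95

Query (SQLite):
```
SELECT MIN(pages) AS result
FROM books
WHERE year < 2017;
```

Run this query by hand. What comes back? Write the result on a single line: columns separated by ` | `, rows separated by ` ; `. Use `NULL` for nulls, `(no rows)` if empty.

223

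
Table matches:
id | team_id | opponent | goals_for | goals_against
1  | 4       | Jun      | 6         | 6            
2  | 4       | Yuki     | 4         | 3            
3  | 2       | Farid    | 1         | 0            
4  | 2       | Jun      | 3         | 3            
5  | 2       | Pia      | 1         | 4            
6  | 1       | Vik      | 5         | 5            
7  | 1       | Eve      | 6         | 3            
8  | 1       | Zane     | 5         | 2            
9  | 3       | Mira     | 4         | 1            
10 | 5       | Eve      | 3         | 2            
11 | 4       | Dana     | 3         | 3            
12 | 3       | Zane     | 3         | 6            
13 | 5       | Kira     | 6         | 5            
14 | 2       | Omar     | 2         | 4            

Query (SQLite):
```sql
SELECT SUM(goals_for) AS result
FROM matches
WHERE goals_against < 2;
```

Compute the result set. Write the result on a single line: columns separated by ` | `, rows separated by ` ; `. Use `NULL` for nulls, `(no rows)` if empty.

5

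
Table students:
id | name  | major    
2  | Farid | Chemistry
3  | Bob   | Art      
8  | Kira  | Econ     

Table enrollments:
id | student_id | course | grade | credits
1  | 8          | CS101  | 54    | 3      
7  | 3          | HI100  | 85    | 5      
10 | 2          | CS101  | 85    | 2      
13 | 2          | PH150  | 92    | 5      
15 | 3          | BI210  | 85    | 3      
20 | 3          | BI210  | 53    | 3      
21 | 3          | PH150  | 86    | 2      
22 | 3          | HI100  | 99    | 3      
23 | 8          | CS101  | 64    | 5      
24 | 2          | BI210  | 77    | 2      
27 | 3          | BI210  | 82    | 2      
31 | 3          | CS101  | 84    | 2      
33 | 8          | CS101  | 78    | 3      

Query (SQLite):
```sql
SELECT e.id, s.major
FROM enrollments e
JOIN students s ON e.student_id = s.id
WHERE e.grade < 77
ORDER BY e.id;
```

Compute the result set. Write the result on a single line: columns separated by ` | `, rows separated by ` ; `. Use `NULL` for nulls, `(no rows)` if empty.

1 | Econ ; 20 | Art ; 23 | Econ

Each enrollments row matches the students row where student_id = students.id.
Then keep rows with e.grade < 77.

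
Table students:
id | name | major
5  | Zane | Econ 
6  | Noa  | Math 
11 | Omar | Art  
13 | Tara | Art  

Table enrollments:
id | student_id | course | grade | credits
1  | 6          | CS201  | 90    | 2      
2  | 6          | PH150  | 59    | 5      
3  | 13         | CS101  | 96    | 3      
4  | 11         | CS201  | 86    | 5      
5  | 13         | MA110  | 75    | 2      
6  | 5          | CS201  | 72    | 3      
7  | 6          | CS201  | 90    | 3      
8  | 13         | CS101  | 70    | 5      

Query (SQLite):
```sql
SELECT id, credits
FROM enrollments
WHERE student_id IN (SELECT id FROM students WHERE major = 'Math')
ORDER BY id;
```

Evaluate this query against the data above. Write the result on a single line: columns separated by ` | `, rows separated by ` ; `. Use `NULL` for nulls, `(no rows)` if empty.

1 | 2 ; 2 | 5 ; 7 | 3

Inner query: students.id where major = 'Math'.
Outer: keep enrollments rows whose student_id is in that set.
Inner query → {6}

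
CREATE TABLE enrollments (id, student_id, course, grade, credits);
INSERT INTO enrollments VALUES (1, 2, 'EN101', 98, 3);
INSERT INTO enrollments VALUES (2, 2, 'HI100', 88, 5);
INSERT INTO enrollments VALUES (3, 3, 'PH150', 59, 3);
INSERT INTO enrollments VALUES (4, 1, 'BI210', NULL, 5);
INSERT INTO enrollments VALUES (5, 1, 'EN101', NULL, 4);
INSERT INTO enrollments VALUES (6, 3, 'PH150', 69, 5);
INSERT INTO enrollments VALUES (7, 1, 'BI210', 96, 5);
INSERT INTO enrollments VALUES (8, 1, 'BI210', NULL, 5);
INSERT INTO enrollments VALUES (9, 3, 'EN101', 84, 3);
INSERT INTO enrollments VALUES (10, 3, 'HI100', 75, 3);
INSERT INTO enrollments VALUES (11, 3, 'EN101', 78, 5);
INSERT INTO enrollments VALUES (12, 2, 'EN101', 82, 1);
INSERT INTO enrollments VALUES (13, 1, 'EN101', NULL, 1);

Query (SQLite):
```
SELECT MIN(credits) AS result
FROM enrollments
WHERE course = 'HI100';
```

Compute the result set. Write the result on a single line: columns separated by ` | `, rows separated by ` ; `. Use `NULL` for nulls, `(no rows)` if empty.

3

Rows where course='HI100' → credits values: [5, 3].
MIN of non-NULL values = 3.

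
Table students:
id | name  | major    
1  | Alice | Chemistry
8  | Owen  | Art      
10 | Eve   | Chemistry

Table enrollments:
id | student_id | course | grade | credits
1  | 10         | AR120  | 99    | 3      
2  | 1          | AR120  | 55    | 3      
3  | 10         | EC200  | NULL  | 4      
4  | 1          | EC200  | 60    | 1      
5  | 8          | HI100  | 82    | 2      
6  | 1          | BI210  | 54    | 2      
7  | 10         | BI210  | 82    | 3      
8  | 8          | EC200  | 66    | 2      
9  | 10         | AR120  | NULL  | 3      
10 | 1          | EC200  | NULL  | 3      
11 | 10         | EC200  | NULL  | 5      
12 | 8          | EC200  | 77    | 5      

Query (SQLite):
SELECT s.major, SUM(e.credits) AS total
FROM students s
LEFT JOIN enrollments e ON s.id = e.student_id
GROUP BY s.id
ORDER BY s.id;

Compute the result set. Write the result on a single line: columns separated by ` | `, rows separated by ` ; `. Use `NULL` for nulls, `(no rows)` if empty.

Chemistry | 9 ; Art | 9 ; Chemistry | 18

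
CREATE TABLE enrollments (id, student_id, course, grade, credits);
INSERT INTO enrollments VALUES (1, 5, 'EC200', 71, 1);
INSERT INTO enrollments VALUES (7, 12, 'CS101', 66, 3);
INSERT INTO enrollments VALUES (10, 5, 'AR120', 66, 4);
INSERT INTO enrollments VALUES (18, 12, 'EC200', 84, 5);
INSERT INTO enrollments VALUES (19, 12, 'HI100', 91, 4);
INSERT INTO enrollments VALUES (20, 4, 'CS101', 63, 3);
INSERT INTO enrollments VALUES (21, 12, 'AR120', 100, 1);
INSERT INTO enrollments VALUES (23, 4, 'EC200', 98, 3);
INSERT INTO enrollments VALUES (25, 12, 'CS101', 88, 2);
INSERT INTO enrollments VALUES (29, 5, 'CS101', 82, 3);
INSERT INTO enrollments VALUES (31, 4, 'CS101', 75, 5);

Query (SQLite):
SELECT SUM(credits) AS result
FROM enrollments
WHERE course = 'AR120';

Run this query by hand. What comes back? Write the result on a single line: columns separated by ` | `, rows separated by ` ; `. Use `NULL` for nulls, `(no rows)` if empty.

5

Rows where course='AR120' → credits values: [4, 1].
SUM of non-NULL values = 5.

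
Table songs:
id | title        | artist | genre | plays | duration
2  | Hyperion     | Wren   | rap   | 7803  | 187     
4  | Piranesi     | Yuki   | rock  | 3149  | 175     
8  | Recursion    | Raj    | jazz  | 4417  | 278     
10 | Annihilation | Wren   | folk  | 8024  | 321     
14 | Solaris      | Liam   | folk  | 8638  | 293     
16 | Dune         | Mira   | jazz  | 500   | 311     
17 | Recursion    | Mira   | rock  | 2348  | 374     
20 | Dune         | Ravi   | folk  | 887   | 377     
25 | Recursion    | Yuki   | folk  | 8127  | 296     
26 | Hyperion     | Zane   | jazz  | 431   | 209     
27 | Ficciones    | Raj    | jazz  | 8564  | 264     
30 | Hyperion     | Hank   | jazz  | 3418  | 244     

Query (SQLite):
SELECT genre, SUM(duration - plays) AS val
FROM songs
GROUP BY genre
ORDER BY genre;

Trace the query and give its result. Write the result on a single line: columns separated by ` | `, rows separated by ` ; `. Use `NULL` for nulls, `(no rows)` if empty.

folk | -24389 ; jazz | -16024 ; rap | -7616 ; rock | -4948

For each row compute duration - plays.
Group by genre; take SUM of the expression per group.
  folk: ids {10, 14, 20, 25} → SUM(duration - plays)=-24389
  jazz: ids {8, 16, 26, 27, 30} → SUM(duration - plays)=-16024
  rap: ids {2} → SUM(duration - plays)=-7616
  rock: ids {4, 17} → SUM(duration - plays)=-4948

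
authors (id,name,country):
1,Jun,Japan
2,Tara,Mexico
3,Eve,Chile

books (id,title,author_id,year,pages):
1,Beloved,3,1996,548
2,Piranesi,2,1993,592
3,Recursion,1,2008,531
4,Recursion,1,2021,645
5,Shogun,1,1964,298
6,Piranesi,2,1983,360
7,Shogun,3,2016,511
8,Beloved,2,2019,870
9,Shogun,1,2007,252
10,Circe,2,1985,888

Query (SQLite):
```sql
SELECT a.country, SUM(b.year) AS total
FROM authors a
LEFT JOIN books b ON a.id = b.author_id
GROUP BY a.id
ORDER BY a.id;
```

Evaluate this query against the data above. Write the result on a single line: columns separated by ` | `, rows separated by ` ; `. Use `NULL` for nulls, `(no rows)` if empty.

LEFT JOIN keeps every authors row; unmatched ones get NULL for books columns.
Group by authors.id and compute SUM(b.year). SUM over an all-NULL group is NULL.
  1: ids {3, 4, 5, 9} → SUM(b.year)=8000
  2: ids {2, 6, 8, 10} → SUM(b.year)=7980
  3: ids {1, 7} → SUM(b.year)=4012

Japan | 8000 ; Mexico | 7980 ; Chile | 4012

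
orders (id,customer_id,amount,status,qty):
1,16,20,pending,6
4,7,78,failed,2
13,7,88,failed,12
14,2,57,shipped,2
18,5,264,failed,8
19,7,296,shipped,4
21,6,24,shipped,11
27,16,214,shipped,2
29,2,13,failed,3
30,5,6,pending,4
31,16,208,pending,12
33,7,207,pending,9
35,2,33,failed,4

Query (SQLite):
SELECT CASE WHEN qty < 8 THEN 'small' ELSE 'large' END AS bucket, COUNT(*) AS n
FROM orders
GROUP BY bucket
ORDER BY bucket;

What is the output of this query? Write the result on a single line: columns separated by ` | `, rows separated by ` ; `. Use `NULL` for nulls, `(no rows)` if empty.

Bucket rows by qty < 8 → 'small' else 'large'; count each bucket.

large | 5 ; small | 8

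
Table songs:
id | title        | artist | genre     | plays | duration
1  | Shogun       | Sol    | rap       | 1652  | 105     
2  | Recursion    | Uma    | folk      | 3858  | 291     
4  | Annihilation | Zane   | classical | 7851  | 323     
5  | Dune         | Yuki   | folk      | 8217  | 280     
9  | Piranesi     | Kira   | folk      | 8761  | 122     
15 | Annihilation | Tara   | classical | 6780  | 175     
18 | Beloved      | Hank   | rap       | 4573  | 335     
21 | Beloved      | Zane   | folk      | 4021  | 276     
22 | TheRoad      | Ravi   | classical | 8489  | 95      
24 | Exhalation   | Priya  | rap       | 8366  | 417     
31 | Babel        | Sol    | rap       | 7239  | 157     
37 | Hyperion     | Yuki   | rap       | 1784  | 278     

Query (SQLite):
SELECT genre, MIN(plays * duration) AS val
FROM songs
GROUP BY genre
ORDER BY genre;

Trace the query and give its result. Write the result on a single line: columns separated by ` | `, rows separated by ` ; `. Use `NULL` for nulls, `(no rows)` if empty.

classical | 806455 ; folk | 1068842 ; rap | 173460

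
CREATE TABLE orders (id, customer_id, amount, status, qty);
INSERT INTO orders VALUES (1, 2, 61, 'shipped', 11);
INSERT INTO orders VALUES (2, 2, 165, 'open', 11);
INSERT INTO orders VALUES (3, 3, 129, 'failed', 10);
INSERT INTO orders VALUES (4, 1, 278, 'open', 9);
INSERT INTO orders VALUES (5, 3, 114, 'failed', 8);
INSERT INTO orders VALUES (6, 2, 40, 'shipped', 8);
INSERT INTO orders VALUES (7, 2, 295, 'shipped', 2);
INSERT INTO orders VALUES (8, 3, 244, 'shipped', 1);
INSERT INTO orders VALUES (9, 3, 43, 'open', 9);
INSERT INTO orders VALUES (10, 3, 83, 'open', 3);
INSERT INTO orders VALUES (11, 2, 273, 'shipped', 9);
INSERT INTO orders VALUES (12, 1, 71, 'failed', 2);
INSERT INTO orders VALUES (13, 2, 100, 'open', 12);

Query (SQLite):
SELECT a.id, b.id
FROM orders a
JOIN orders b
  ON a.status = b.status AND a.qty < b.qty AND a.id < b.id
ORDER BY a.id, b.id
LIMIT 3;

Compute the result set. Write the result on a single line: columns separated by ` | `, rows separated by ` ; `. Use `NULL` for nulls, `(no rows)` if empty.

2 | 13 ; 4 | 13 ; 6 | 11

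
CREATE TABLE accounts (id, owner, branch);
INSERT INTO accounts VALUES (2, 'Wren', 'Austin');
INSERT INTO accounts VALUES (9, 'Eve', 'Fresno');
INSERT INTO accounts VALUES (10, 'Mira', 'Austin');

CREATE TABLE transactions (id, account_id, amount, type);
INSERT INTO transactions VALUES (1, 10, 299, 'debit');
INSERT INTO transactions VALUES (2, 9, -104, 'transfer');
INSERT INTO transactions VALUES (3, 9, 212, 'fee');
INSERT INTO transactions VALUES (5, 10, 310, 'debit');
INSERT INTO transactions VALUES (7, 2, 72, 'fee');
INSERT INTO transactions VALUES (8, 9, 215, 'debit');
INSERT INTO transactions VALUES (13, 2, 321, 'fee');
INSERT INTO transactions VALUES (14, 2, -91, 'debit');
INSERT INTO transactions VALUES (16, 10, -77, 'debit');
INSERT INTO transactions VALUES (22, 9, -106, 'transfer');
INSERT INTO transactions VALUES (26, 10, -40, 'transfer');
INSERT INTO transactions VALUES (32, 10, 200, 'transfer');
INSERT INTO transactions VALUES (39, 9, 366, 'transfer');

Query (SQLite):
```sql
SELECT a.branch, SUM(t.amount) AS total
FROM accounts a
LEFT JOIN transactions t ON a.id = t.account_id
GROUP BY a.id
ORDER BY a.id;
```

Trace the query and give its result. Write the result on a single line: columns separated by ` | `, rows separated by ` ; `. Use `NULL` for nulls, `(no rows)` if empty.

LEFT JOIN keeps every accounts row; unmatched ones get NULL for transactions columns.
Group by accounts.id and compute SUM(t.amount). SUM over an all-NULL group is NULL.
  2: ids {7, 13, 14} → SUM(t.amount)=302
  9: ids {2, 3, 8, 22, 39} → SUM(t.amount)=583
  10: ids {1, 5, 16, 26, 32} → SUM(t.amount)=692

Austin | 302 ; Fresno | 583 ; Austin | 692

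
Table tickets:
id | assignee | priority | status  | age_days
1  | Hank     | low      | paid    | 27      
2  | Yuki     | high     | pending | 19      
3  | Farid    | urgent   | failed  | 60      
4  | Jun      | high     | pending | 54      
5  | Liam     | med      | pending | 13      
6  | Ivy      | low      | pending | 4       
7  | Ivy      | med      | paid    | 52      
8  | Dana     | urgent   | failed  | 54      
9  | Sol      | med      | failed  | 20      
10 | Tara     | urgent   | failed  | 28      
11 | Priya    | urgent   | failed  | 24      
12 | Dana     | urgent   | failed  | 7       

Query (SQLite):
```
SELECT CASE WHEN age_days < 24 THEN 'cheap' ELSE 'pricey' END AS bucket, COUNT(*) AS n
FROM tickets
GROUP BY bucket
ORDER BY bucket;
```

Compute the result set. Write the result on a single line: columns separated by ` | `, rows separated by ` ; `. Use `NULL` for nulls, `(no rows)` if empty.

cheap | 5 ; pricey | 7

Bucket rows by age_days < 24 → 'cheap' else 'pricey'; count each bucket.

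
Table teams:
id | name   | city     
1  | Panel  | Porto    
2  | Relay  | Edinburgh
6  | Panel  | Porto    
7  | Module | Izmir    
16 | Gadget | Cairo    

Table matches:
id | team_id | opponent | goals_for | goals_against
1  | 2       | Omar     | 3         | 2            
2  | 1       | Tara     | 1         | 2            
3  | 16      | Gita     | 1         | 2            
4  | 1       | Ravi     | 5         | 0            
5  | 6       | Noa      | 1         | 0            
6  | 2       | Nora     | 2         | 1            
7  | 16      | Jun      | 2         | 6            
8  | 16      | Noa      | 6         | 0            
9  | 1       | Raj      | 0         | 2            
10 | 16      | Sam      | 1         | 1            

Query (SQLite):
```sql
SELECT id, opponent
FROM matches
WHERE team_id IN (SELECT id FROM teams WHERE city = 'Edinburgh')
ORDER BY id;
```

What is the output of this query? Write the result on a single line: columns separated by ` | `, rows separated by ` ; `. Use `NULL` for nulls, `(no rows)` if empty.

1 | Omar ; 6 | Nora

Inner query: teams.id where city = 'Edinburgh'.
Outer: keep matches rows whose team_id is in that set.
Inner query → {2}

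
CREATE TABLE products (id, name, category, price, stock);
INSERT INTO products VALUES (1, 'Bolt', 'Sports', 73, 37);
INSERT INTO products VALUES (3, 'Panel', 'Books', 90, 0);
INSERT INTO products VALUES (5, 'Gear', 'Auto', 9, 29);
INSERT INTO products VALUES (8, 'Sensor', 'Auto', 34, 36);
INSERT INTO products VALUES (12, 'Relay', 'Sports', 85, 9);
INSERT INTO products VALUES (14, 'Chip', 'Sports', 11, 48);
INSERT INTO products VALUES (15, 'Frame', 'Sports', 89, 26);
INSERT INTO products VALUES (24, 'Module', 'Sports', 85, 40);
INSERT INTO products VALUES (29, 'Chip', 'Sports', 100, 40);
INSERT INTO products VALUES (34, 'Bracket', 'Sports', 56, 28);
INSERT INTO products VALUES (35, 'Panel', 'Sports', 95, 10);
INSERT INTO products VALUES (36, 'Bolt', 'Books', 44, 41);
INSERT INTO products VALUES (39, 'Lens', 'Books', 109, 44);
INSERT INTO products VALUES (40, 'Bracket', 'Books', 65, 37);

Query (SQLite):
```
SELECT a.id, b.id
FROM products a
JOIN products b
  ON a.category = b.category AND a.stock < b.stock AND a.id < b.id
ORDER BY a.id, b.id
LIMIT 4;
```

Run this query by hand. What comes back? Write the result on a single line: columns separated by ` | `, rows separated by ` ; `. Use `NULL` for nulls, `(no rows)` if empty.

Pairs (a,b) with same category, a.stock < b.stock, a.id < b.id.
category groups: Auto:{5,8} Books:{3,36,39,40} Sports:{1,12,14,15,24,29,34,35}
Ordered by (a.id, b.id); first 4.

1 | 14 ; 1 | 24 ; 1 | 29 ; 3 | 36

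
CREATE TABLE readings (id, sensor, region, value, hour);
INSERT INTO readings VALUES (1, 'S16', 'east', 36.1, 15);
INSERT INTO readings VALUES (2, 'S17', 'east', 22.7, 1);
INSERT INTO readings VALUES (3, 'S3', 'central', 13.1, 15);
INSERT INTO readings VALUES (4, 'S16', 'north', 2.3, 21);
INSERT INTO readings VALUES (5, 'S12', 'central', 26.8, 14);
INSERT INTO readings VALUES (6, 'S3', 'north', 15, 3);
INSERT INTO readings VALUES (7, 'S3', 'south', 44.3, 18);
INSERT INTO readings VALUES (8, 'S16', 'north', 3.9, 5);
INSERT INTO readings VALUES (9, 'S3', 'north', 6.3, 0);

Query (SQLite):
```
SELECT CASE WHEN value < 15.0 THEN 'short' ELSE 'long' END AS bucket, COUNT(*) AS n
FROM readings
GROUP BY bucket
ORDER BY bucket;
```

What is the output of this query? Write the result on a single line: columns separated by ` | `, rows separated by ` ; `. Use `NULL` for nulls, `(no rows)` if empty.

Bucket rows by value < 15.0 → 'short' else 'long'; count each bucket.

long | 5 ; short | 4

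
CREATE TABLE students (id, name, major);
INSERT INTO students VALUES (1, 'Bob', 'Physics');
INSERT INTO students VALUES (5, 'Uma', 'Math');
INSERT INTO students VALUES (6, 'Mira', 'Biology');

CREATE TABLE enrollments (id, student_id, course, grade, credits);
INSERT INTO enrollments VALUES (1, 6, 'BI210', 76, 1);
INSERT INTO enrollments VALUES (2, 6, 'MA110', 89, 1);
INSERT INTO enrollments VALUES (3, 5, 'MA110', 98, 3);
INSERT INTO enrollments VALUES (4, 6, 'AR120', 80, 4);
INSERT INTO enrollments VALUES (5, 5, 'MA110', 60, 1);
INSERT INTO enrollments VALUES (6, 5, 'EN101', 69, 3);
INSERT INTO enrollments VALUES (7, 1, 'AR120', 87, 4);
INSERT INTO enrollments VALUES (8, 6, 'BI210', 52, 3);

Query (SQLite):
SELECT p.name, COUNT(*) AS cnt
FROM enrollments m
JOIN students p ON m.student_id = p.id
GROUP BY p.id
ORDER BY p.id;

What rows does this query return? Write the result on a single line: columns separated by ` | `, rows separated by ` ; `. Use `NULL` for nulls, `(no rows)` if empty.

Bob | 1 ; Uma | 3 ; Mira | 4

Join each enrollments row to its students via student_id.
Group joined rows by students.id; compute COUNT(*) per group.
  1: ids {7} → COUNT(*)=1
  5: ids {3, 5, 6} → COUNT(*)=3
  6: ids {1, 2, 4, 8} → COUNT(*)=4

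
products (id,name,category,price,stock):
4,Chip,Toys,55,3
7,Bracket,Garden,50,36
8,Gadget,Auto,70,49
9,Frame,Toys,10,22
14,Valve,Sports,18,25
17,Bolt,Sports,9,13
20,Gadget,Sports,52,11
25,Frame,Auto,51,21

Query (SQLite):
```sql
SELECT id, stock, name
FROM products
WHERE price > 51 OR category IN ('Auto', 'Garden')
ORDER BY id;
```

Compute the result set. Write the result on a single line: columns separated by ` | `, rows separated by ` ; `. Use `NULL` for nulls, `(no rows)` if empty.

4 | 3 | Chip ; 7 | 36 | Bracket ; 8 | 49 | Gadget ; 20 | 11 | Gadget ; 25 | 21 | Frame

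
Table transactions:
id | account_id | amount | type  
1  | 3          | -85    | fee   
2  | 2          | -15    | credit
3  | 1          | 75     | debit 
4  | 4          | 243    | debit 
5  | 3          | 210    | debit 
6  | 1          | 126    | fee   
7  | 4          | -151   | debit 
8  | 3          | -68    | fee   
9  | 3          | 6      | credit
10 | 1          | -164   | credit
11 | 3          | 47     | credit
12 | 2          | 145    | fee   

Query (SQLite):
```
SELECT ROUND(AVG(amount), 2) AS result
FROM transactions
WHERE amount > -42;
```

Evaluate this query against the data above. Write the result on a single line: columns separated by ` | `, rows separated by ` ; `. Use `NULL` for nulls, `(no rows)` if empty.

Rows where amount > -42 → amount values: [-15, 75, 243, 210, 126, 6, 47, 145].
AVG = 837 / 8 (rounded to 2 dp).

104.63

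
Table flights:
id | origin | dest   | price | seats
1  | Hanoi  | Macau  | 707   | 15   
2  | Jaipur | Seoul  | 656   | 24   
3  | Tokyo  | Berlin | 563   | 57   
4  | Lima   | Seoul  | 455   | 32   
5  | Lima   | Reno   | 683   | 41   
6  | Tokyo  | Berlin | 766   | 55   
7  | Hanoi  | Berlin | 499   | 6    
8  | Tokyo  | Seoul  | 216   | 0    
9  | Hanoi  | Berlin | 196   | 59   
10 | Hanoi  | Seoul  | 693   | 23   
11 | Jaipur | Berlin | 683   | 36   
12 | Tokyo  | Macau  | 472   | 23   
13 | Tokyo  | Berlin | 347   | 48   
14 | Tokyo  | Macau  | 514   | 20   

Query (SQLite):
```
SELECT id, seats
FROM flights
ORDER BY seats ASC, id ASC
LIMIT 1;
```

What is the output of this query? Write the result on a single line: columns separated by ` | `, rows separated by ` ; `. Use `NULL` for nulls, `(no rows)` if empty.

Sort by seats asc, tiebreak id asc: (0, id=8), (6, id=7), (15, id=1), (20, id=14) …. Take first 1.

8 | 0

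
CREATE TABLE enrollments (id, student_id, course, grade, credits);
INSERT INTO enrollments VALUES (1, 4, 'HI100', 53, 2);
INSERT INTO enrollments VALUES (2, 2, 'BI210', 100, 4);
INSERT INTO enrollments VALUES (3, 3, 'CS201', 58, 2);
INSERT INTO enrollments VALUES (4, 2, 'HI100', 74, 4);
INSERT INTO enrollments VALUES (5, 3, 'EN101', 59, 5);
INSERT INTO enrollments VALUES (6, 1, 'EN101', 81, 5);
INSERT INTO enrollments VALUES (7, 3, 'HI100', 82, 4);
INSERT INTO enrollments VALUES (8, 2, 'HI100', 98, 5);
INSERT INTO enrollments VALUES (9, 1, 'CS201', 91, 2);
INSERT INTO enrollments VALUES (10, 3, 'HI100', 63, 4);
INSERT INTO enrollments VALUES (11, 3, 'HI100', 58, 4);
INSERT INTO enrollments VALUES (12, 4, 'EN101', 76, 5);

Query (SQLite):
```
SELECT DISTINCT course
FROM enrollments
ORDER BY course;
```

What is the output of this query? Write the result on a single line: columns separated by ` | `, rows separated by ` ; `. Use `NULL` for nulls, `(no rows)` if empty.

BI210 ; CS201 ; EN101 ; HI100

Collect distinct course values from enrollments.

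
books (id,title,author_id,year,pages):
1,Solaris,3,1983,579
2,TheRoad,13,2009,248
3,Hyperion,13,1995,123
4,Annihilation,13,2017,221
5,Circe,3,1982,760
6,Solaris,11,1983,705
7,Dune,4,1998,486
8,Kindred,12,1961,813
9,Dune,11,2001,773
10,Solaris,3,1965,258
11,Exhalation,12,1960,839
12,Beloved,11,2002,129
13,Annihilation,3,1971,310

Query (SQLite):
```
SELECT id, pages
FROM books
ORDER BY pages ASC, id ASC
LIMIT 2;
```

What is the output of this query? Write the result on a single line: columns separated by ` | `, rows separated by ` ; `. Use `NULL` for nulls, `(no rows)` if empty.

3 | 123 ; 12 | 129

Sort by pages asc, tiebreak id asc: (123, id=3), (129, id=12), (221, id=4), (248, id=2), (258, id=10) …. Take first 2.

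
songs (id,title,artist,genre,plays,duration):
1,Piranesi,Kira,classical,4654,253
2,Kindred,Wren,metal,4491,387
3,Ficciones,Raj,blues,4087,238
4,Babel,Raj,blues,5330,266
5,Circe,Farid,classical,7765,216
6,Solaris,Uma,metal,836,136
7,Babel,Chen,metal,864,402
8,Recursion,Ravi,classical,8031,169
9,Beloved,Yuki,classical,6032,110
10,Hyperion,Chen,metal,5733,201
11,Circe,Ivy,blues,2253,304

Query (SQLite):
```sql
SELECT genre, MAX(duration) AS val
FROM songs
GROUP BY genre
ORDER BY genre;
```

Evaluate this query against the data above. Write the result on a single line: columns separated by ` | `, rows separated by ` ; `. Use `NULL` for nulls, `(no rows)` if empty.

Partition songs by genre; compute MAX(duration) within each group.
  blues: ids {3, 4, 11} → MAX(duration)=304
  classical: ids {1, 5, 8, 9} → MAX(duration)=253
  metal: ids {2, 6, 7, 10} → MAX(duration)=402

blues | 304 ; classical | 253 ; metal | 402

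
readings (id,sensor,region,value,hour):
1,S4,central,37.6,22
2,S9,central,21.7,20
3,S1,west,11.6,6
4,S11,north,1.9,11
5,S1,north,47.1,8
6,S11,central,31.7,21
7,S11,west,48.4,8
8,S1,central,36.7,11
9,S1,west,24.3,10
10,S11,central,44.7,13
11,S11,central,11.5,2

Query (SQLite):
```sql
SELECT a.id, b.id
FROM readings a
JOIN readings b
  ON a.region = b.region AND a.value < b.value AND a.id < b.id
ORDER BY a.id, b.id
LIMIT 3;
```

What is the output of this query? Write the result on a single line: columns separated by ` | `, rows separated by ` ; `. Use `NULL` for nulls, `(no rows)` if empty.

1 | 10 ; 2 | 6 ; 2 | 8

Pairs (a,b) with same region, a.value < b.value, a.id < b.id.
region groups: central:{1,2,6,8,10,11} north:{4,5} west:{3,7,9}
Ordered by (a.id, b.id); first 3.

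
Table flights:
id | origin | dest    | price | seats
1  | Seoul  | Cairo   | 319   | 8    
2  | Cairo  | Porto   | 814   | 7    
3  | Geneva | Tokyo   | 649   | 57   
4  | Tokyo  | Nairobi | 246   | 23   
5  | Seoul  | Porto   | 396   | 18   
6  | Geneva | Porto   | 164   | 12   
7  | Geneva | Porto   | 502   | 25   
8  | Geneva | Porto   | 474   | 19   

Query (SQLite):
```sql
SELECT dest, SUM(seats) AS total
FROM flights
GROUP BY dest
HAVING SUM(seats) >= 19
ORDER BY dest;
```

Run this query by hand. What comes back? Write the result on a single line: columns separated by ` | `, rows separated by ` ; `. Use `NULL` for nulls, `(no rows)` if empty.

Nairobi | 23 ; Porto | 81 ; Tokyo | 57

Partition flights by dest; compute SUM(seats) within each group.
HAVING: keep groups where SUM(seats) >= 19.
  Cairo: ids {1} → SUM(seats)=8
  Nairobi: ids {4} → SUM(seats)=23
  Porto: ids {2, 5, 6, 7, 8} → SUM(seats)=81
  Tokyo: ids {3} → SUM(seats)=57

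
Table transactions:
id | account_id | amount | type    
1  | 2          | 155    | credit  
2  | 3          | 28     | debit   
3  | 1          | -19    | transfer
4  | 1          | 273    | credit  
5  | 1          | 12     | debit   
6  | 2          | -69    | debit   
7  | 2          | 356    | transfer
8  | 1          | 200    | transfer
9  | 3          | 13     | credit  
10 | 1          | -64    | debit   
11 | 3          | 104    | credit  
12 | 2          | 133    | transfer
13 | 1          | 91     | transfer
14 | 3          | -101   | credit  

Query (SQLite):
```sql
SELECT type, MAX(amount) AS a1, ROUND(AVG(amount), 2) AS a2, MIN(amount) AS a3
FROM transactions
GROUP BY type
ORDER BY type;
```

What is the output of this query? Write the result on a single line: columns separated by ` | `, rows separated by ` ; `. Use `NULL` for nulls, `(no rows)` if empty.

credit | 273 | 88.8 | -101 ; debit | 28 | -23.25 | -69 ; transfer | 356 | 152.2 | -19

Group transactions by type.
Per group compute: MAX(amount), ROUND(AVG(amount), 2), MIN(amount).
  credit: ids {1, 4, 9, 11, 14} → MAX(amount)=273, ROUND(AVG(amount), 2)=88.8, MIN(amount)=-101
  debit: ids {2, 5, 6, 10} → MAX(amount)=28, ROUND(AVG(amount), 2)=-23.25, MIN(amount)=-69
  transfer: ids {3, 7, 8, 12, 13} → MAX(amount)=356, ROUND(AVG(amount), 2)=152.2, MIN(amount)=-19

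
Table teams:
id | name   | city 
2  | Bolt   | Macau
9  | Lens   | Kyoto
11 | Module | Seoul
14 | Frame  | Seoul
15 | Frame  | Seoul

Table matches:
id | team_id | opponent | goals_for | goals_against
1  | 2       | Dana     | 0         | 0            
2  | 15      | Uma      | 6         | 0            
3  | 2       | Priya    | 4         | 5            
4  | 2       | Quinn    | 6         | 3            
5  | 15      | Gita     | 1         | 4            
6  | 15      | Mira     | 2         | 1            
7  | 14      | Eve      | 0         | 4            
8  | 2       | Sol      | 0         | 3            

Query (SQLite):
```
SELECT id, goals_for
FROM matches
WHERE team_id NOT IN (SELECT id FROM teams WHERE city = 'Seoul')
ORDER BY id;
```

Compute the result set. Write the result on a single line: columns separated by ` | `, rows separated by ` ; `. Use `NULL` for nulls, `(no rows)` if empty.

1 | 0 ; 3 | 4 ; 4 | 6 ; 8 | 0

Inner query: teams.id where city = 'Seoul'.
Outer: keep matches rows whose team_id is not in that set.
Inner query → {11, 14, 15}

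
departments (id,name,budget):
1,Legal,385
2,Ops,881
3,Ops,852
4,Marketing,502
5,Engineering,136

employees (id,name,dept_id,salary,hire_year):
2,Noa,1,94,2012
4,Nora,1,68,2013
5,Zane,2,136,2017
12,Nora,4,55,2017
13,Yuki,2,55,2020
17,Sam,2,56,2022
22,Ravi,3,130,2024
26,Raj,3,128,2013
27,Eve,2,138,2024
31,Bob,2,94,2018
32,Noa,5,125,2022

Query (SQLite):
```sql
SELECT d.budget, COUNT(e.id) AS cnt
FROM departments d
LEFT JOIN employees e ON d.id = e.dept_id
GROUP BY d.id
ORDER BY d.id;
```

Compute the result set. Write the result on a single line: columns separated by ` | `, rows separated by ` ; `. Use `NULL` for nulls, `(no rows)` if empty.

LEFT JOIN keeps every departments row; unmatched ones get NULL for employees columns.
Group by departments.id and compute COUNT(e.id). COUNT(col) of an all-NULL group is 0.
  1: ids {2, 4} → COUNT(e.id)=2
  2: ids {5, 13, 17, 27, 31} → COUNT(e.id)=5
  3: ids {22, 26} → COUNT(e.id)=2
  4: ids {12} → COUNT(e.id)=1
  5: ids {32} → COUNT(e.id)=1

385 | 2 ; 881 | 5 ; 852 | 2 ; 502 | 1 ; 136 | 1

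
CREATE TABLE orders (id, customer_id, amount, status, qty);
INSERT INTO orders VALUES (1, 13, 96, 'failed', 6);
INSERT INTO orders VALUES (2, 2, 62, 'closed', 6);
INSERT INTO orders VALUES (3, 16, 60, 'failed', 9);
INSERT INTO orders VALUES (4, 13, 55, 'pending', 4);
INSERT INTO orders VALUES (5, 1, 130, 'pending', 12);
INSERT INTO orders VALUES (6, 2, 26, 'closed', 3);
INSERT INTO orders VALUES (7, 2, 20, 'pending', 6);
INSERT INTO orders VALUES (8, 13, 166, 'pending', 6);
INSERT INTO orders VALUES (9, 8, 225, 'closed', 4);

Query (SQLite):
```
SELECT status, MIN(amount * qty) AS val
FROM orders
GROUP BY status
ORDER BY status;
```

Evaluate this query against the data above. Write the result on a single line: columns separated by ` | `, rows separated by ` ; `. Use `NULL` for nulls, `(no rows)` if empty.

closed | 78 ; failed | 540 ; pending | 120

For each row compute amount * qty.
Group by status; take MIN of the expression per group.
  closed: ids {2, 6, 9} → MIN(amount * qty)=78
  failed: ids {1, 3} → MIN(amount * qty)=540
  pending: ids {4, 5, 7, 8} → MIN(amount * qty)=120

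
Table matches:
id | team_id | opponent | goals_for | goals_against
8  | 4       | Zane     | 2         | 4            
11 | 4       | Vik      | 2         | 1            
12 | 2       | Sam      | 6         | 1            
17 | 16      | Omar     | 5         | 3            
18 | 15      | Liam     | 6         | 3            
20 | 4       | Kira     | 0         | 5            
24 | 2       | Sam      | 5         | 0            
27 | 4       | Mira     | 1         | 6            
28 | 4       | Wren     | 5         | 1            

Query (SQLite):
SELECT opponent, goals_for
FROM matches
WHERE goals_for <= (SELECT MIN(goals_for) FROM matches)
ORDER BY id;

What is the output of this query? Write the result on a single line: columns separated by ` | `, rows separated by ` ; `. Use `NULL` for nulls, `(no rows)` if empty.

Scalar subquery: MIN(goals_for) over all matches rows = 0.
Keep rows where goals_for <= that value.

Kira | 0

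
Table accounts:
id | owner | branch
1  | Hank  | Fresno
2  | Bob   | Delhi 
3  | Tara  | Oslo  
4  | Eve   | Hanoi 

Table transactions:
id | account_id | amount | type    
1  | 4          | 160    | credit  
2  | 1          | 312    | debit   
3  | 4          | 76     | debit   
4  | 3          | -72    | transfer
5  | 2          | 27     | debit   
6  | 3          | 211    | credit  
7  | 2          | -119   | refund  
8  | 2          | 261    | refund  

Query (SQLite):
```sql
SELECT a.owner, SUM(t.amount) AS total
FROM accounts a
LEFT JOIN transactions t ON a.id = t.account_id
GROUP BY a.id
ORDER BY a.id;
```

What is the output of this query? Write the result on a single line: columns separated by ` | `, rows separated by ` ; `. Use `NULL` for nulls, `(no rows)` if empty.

Hank | 312 ; Bob | 169 ; Tara | 139 ; Eve | 236

LEFT JOIN keeps every accounts row; unmatched ones get NULL for transactions columns.
Group by accounts.id and compute SUM(t.amount). SUM over an all-NULL group is NULL.
  1: ids {2} → SUM(t.amount)=312
  2: ids {5, 7, 8} → SUM(t.amount)=169
  3: ids {4, 6} → SUM(t.amount)=139
  4: ids {1, 3} → SUM(t.amount)=236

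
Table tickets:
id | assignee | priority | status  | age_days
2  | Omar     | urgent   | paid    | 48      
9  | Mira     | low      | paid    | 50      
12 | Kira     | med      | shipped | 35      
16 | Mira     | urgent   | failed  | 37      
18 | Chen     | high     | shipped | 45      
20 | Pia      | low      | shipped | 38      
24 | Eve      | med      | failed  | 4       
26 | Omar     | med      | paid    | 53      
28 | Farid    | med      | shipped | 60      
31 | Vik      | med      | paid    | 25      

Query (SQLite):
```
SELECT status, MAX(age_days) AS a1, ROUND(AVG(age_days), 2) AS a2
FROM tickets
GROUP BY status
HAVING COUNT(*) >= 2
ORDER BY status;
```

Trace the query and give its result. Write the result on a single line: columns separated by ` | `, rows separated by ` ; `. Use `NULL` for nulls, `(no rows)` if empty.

Group tickets by status.
Per group compute: MAX(age_days), ROUND(AVG(age_days), 2).
HAVING: drop groups with fewer than 2 rows.
  failed: ids {16, 24} → MAX(age_days)=37, ROUND(AVG(age_days), 2)=20.5
  paid: ids {2, 9, 26, 31} → MAX(age_days)=53, ROUND(AVG(age_days), 2)=44
  shipped: ids {12, 18, 20, 28} → MAX(age_days)=60, ROUND(AVG(age_days), 2)=44.5

failed | 37 | 20.5 ; paid | 53 | 44 ; shipped | 60 | 44.5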